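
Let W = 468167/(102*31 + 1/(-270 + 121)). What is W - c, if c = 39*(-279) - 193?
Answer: 5287128021/471137 ≈ 11222.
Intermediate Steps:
c = -11074 (c = -10881 - 193 = -11074)
W = 69756883/471137 (W = 468167/(3162 + 1/(-149)) = 468167/(3162 - 1/149) = 468167/(471137/149) = 468167*(149/471137) = 69756883/471137 ≈ 148.06)
W - c = 69756883/471137 - 1*(-11074) = 69756883/471137 + 11074 = 5287128021/471137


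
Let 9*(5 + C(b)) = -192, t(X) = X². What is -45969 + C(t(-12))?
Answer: -137986/3 ≈ -45995.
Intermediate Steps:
C(b) = -79/3 (C(b) = -5 + (⅑)*(-192) = -5 - 64/3 = -79/3)
-45969 + C(t(-12)) = -45969 - 79/3 = -137986/3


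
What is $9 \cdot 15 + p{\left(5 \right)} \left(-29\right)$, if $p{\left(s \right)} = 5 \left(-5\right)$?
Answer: $860$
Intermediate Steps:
$p{\left(s \right)} = -25$
$9 \cdot 15 + p{\left(5 \right)} \left(-29\right) = 9 \cdot 15 - -725 = 135 + 725 = 860$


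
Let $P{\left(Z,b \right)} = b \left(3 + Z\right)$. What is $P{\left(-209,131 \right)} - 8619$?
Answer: $-35605$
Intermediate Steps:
$P{\left(-209,131 \right)} - 8619 = 131 \left(3 - 209\right) - 8619 = 131 \left(-206\right) - 8619 = -26986 - 8619 = -35605$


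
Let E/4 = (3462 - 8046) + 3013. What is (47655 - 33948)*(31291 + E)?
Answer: 342770949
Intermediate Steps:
E = -6284 (E = 4*((3462 - 8046) + 3013) = 4*(-4584 + 3013) = 4*(-1571) = -6284)
(47655 - 33948)*(31291 + E) = (47655 - 33948)*(31291 - 6284) = 13707*25007 = 342770949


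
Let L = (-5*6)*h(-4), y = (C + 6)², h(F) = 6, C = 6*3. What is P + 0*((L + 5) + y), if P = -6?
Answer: -6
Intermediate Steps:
C = 18
y = 576 (y = (18 + 6)² = 24² = 576)
L = -180 (L = -5*6*6 = -30*6 = -180)
P + 0*((L + 5) + y) = -6 + 0*((-180 + 5) + 576) = -6 + 0*(-175 + 576) = -6 + 0*401 = -6 + 0 = -6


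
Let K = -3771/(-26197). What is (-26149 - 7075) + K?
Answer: -870365357/26197 ≈ -33224.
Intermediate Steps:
K = 3771/26197 (K = -3771*(-1/26197) = 3771/26197 ≈ 0.14395)
(-26149 - 7075) + K = (-26149 - 7075) + 3771/26197 = -33224 + 3771/26197 = -870365357/26197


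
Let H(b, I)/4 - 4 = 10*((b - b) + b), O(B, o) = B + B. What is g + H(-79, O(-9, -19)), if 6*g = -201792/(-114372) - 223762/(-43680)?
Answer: -186916228729/59473440 ≈ -3142.9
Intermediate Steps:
O(B, o) = 2*B
H(b, I) = 16 + 40*b (H(b, I) = 16 + 4*(10*((b - b) + b)) = 16 + 4*(10*(0 + b)) = 16 + 4*(10*b) = 16 + 40*b)
g = 68266631/59473440 (g = (-201792/(-114372) - 223762/(-43680))/6 = (-201792*(-1/114372) - 223762*(-1/43680))/6 = (16816/9531 + 15983/3120)/6 = (⅙)*(68266631/9912240) = 68266631/59473440 ≈ 1.1479)
g + H(-79, O(-9, -19)) = 68266631/59473440 + (16 + 40*(-79)) = 68266631/59473440 + (16 - 3160) = 68266631/59473440 - 3144 = -186916228729/59473440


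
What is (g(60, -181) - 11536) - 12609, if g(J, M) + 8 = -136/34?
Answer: -24157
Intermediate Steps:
g(J, M) = -12 (g(J, M) = -8 - 136/34 = -8 - 136*1/34 = -8 - 4 = -12)
(g(60, -181) - 11536) - 12609 = (-12 - 11536) - 12609 = -11548 - 12609 = -24157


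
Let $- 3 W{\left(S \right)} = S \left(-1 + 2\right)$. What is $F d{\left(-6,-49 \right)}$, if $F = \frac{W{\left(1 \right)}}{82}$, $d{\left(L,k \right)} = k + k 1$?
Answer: $\frac{49}{123} \approx 0.39837$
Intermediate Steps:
$d{\left(L,k \right)} = 2 k$ ($d{\left(L,k \right)} = k + k = 2 k$)
$W{\left(S \right)} = - \frac{S}{3}$ ($W{\left(S \right)} = - \frac{S \left(-1 + 2\right)}{3} = - \frac{S 1}{3} = - \frac{S}{3}$)
$F = - \frac{1}{246}$ ($F = \frac{\left(- \frac{1}{3}\right) 1}{82} = \left(- \frac{1}{3}\right) \frac{1}{82} = - \frac{1}{246} \approx -0.004065$)
$F d{\left(-6,-49 \right)} = - \frac{2 \left(-49\right)}{246} = \left(- \frac{1}{246}\right) \left(-98\right) = \frac{49}{123}$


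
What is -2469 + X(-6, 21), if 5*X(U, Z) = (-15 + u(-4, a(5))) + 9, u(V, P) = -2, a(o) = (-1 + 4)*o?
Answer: -12353/5 ≈ -2470.6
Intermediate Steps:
a(o) = 3*o
X(U, Z) = -8/5 (X(U, Z) = ((-15 - 2) + 9)/5 = (-17 + 9)/5 = (⅕)*(-8) = -8/5)
-2469 + X(-6, 21) = -2469 - 8/5 = -12353/5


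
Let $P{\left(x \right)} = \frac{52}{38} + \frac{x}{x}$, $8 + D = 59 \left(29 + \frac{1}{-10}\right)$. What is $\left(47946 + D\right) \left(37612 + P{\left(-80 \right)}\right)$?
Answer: $\frac{354785832063}{190} \approx 1.8673 \cdot 10^{9}$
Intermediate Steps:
$D = \frac{16971}{10}$ ($D = -8 + 59 \left(29 + \frac{1}{-10}\right) = -8 + 59 \left(29 - \frac{1}{10}\right) = -8 + 59 \cdot \frac{289}{10} = -8 + \frac{17051}{10} = \frac{16971}{10} \approx 1697.1$)
$P{\left(x \right)} = \frac{45}{19}$ ($P{\left(x \right)} = 52 \cdot \frac{1}{38} + 1 = \frac{26}{19} + 1 = \frac{45}{19}$)
$\left(47946 + D\right) \left(37612 + P{\left(-80 \right)}\right) = \left(47946 + \frac{16971}{10}\right) \left(37612 + \frac{45}{19}\right) = \frac{496431}{10} \cdot \frac{714673}{19} = \frac{354785832063}{190}$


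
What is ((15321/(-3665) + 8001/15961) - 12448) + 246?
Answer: -713996401946/58497065 ≈ -12206.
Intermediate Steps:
((15321/(-3665) + 8001/15961) - 12448) + 246 = ((15321*(-1/3665) + 8001*(1/15961)) - 12448) + 246 = ((-15321/3665 + 8001/15961) - 12448) + 246 = (-215214816/58497065 - 12448) + 246 = -728386679936/58497065 + 246 = -713996401946/58497065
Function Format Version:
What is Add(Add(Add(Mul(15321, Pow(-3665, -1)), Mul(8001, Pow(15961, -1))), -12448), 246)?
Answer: Rational(-713996401946, 58497065) ≈ -12206.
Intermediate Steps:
Add(Add(Add(Mul(15321, Pow(-3665, -1)), Mul(8001, Pow(15961, -1))), -12448), 246) = Add(Add(Add(Mul(15321, Rational(-1, 3665)), Mul(8001, Rational(1, 15961))), -12448), 246) = Add(Add(Add(Rational(-15321, 3665), Rational(8001, 15961)), -12448), 246) = Add(Add(Rational(-215214816, 58497065), -12448), 246) = Add(Rational(-728386679936, 58497065), 246) = Rational(-713996401946, 58497065)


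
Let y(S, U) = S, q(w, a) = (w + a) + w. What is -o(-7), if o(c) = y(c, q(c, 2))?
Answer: 7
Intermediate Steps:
q(w, a) = a + 2*w (q(w, a) = (a + w) + w = a + 2*w)
o(c) = c
-o(-7) = -1*(-7) = 7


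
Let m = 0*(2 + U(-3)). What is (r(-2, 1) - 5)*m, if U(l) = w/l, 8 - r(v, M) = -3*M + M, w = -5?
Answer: 0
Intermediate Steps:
r(v, M) = 8 + 2*M (r(v, M) = 8 - (-3*M + M) = 8 - (-2)*M = 8 + 2*M)
U(l) = -5/l
m = 0 (m = 0*(2 - 5/(-3)) = 0*(2 - 5*(-⅓)) = 0*(2 + 5/3) = 0*(11/3) = 0)
(r(-2, 1) - 5)*m = ((8 + 2*1) - 5)*0 = ((8 + 2) - 5)*0 = (10 - 5)*0 = 5*0 = 0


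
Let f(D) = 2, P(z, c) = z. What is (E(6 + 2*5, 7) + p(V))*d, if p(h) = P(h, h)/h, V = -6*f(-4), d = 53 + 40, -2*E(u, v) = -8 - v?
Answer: 1581/2 ≈ 790.50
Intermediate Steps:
E(u, v) = 4 + v/2 (E(u, v) = -(-8 - v)/2 = 4 + v/2)
d = 93
V = -12 (V = -6*2 = -12)
p(h) = 1 (p(h) = h/h = 1)
(E(6 + 2*5, 7) + p(V))*d = ((4 + (1/2)*7) + 1)*93 = ((4 + 7/2) + 1)*93 = (15/2 + 1)*93 = (17/2)*93 = 1581/2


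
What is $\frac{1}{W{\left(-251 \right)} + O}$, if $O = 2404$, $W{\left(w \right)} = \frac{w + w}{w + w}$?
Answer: $\frac{1}{2405} \approx 0.0004158$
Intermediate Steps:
$W{\left(w \right)} = 1$ ($W{\left(w \right)} = \frac{2 w}{2 w} = 2 w \frac{1}{2 w} = 1$)
$\frac{1}{W{\left(-251 \right)} + O} = \frac{1}{1 + 2404} = \frac{1}{2405}$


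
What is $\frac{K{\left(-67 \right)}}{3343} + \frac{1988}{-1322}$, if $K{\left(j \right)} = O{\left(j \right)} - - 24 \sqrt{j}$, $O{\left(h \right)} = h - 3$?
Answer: $- \frac{3369212}{2209723} + \frac{24 i \sqrt{67}}{3343} \approx -1.5247 + 0.058764 i$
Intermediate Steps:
$O{\left(h \right)} = -3 + h$
$K{\left(j \right)} = -3 + j + 24 \sqrt{j}$ ($K{\left(j \right)} = \left(-3 + j\right) - - 24 \sqrt{j} = \left(-3 + j\right) + 24 \sqrt{j} = -3 + j + 24 \sqrt{j}$)
$\frac{K{\left(-67 \right)}}{3343} + \frac{1988}{-1322} = \frac{-3 - 67 + 24 \sqrt{-67}}{3343} + \frac{1988}{-1322} = \left(-3 - 67 + 24 i \sqrt{67}\right) \frac{1}{3343} + 1988 \left(- \frac{1}{1322}\right) = \left(-3 - 67 + 24 i \sqrt{67}\right) \frac{1}{3343} - \frac{994}{661} = \left(-70 + 24 i \sqrt{67}\right) \frac{1}{3343} - \frac{994}{661} = \left(- \frac{70}{3343} + \frac{24 i \sqrt{67}}{3343}\right) - \frac{994}{661} = - \frac{3369212}{2209723} + \frac{24 i \sqrt{67}}{3343}$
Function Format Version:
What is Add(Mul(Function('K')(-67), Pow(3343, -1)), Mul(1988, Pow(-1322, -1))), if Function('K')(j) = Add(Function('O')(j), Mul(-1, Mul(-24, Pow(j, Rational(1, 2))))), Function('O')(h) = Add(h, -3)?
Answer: Add(Rational(-3369212, 2209723), Mul(Rational(24, 3343), I, Pow(67, Rational(1, 2)))) ≈ Add(-1.5247, Mul(0.058764, I))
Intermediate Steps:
Function('O')(h) = Add(-3, h)
Function('K')(j) = Add(-3, j, Mul(24, Pow(j, Rational(1, 2)))) (Function('K')(j) = Add(Add(-3, j), Mul(-1, Mul(-24, Pow(j, Rational(1, 2))))) = Add(Add(-3, j), Mul(24, Pow(j, Rational(1, 2)))) = Add(-3, j, Mul(24, Pow(j, Rational(1, 2)))))
Add(Mul(Function('K')(-67), Pow(3343, -1)), Mul(1988, Pow(-1322, -1))) = Add(Mul(Add(-3, -67, Mul(24, Pow(-67, Rational(1, 2)))), Pow(3343, -1)), Mul(1988, Pow(-1322, -1))) = Add(Mul(Add(-3, -67, Mul(24, Mul(I, Pow(67, Rational(1, 2))))), Rational(1, 3343)), Mul(1988, Rational(-1, 1322))) = Add(Mul(Add(-3, -67, Mul(24, I, Pow(67, Rational(1, 2)))), Rational(1, 3343)), Rational(-994, 661)) = Add(Mul(Add(-70, Mul(24, I, Pow(67, Rational(1, 2)))), Rational(1, 3343)), Rational(-994, 661)) = Add(Add(Rational(-70, 3343), Mul(Rational(24, 3343), I, Pow(67, Rational(1, 2)))), Rational(-994, 661)) = Add(Rational(-3369212, 2209723), Mul(Rational(24, 3343), I, Pow(67, Rational(1, 2))))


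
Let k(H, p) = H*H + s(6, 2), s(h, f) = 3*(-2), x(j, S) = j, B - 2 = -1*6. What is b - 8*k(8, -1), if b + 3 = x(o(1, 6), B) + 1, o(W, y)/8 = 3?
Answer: -442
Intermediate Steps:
o(W, y) = 24 (o(W, y) = 8*3 = 24)
B = -4 (B = 2 - 1*6 = 2 - 6 = -4)
s(h, f) = -6
b = 22 (b = -3 + (24 + 1) = -3 + 25 = 22)
k(H, p) = -6 + H² (k(H, p) = H*H - 6 = H² - 6 = -6 + H²)
b - 8*k(8, -1) = 22 - 8*(-6 + 8²) = 22 - 8*(-6 + 64) = 22 - 8*58 = 22 - 464 = -442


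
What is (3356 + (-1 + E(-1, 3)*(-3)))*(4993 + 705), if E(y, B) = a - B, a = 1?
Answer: 19150978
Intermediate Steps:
E(y, B) = 1 - B
(3356 + (-1 + E(-1, 3)*(-3)))*(4993 + 705) = (3356 + (-1 + (1 - 1*3)*(-3)))*(4993 + 705) = (3356 + (-1 + (1 - 3)*(-3)))*5698 = (3356 + (-1 - 2*(-3)))*5698 = (3356 + (-1 + 6))*5698 = (3356 + 5)*5698 = 3361*5698 = 19150978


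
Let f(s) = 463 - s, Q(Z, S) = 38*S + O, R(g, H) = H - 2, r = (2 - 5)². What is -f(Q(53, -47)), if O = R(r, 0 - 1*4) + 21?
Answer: -2234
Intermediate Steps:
r = 9 (r = (-3)² = 9)
R(g, H) = -2 + H
O = 15 (O = (-2 + (0 - 1*4)) + 21 = (-2 + (0 - 4)) + 21 = (-2 - 4) + 21 = -6 + 21 = 15)
Q(Z, S) = 15 + 38*S (Q(Z, S) = 38*S + 15 = 15 + 38*S)
-f(Q(53, -47)) = -(463 - (15 + 38*(-47))) = -(463 - (15 - 1786)) = -(463 - 1*(-1771)) = -(463 + 1771) = -1*2234 = -2234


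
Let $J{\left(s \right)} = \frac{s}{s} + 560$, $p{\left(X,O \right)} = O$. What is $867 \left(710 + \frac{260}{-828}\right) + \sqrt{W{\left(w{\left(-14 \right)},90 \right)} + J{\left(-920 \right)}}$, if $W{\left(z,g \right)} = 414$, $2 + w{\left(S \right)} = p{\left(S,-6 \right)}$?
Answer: $\frac{42455545}{69} + 5 \sqrt{39} \approx 6.1533 \cdot 10^{5}$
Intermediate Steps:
$w{\left(S \right)} = -8$ ($w{\left(S \right)} = -2 - 6 = -8$)
$J{\left(s \right)} = 561$ ($J{\left(s \right)} = 1 + 560 = 561$)
$867 \left(710 + \frac{260}{-828}\right) + \sqrt{W{\left(w{\left(-14 \right)},90 \right)} + J{\left(-920 \right)}} = 867 \left(710 + \frac{260}{-828}\right) + \sqrt{414 + 561} = 867 \left(710 + 260 \left(- \frac{1}{828}\right)\right) + \sqrt{975} = 867 \left(710 - \frac{65}{207}\right) + 5 \sqrt{39} = 867 \cdot \frac{146905}{207} + 5 \sqrt{39} = \frac{42455545}{69} + 5 \sqrt{39}$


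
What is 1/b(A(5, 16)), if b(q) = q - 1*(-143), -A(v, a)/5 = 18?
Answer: 1/53 ≈ 0.018868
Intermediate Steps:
A(v, a) = -90 (A(v, a) = -5*18 = -90)
b(q) = 143 + q (b(q) = q + 143 = 143 + q)
1/b(A(5, 16)) = 1/(143 - 90) = 1/53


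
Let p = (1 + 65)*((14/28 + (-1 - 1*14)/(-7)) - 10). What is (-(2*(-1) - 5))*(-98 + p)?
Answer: -4085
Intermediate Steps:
p = -3399/7 (p = 66*((14*(1/28) + (-1 - 14)*(-1/7)) - 10) = 66*((1/2 - 15*(-1/7)) - 10) = 66*((1/2 + 15/7) - 10) = 66*(37/14 - 10) = 66*(-103/14) = -3399/7 ≈ -485.57)
(-(2*(-1) - 5))*(-98 + p) = (-(2*(-1) - 5))*(-98 - 3399/7) = -(-2 - 5)*(-4085/7) = -1*(-7)*(-4085/7) = 7*(-4085/7) = -4085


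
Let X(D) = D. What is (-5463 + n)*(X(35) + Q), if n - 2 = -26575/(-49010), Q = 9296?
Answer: -499426910717/9802 ≈ -5.0952e+7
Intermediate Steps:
n = 24919/9802 (n = 2 - 26575/(-49010) = 2 - 26575*(-1/49010) = 2 + 5315/9802 = 24919/9802 ≈ 2.5422)
(-5463 + n)*(X(35) + Q) = (-5463 + 24919/9802)*(35 + 9296) = -53523407/9802*9331 = -499426910717/9802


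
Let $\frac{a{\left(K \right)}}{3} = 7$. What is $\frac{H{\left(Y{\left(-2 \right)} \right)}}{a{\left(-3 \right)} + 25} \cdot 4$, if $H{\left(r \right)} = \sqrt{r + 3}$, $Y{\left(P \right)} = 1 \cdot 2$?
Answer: $\frac{2 \sqrt{5}}{23} \approx 0.19444$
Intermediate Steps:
$Y{\left(P \right)} = 2$
$a{\left(K \right)} = 21$ ($a{\left(K \right)} = 3 \cdot 7 = 21$)
$H{\left(r \right)} = \sqrt{3 + r}$
$\frac{H{\left(Y{\left(-2 \right)} \right)}}{a{\left(-3 \right)} + 25} \cdot 4 = \frac{\sqrt{3 + 2}}{21 + 25} \cdot 4 = \frac{\sqrt{5}}{46} \cdot 4 = \frac{2 \sqrt{5}}{23}$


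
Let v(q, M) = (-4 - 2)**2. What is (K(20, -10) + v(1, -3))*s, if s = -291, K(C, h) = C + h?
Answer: -13386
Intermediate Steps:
v(q, M) = 36 (v(q, M) = (-6)**2 = 36)
(K(20, -10) + v(1, -3))*s = ((20 - 10) + 36)*(-291) = (10 + 36)*(-291) = 46*(-291) = -13386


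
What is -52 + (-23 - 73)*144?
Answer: -13876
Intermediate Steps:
-52 + (-23 - 73)*144 = -52 - 96*144 = -52 - 13824 = -13876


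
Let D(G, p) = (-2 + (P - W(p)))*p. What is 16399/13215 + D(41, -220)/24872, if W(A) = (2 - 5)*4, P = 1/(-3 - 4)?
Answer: 663631949/575196090 ≈ 1.1537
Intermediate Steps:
P = -⅐ (P = 1/(-7) = -⅐ ≈ -0.14286)
W(A) = -12 (W(A) = -3*4 = -12)
D(G, p) = 69*p/7 (D(G, p) = (-2 + (-⅐ - 1*(-12)))*p = (-2 + (-⅐ + 12))*p = (-2 + 83/7)*p = 69*p/7)
16399/13215 + D(41, -220)/24872 = 16399/13215 + ((69/7)*(-220))/24872 = 16399*(1/13215) - 15180/7*1/24872 = 16399/13215 - 3795/43526 = 663631949/575196090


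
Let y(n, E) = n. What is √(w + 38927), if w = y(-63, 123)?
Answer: 4*√2429 ≈ 197.14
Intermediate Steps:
w = -63
√(w + 38927) = √(-63 + 38927) = √38864 = 4*√2429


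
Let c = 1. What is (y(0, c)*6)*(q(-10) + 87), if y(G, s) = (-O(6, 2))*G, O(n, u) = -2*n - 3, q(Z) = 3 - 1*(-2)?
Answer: 0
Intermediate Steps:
q(Z) = 5 (q(Z) = 3 + 2 = 5)
O(n, u) = -3 - 2*n
y(G, s) = 15*G (y(G, s) = (-(-3 - 2*6))*G = (-(-3 - 12))*G = (-1*(-15))*G = 15*G)
(y(0, c)*6)*(q(-10) + 87) = ((15*0)*6)*(5 + 87) = (0*6)*92 = 0*92 = 0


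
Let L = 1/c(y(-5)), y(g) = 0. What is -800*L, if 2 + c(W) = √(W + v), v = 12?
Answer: -200 - 200*√3 ≈ -546.41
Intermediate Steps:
c(W) = -2 + √(12 + W) (c(W) = -2 + √(W + 12) = -2 + √(12 + W))
L = 1/(-2 + 2*√3) (L = 1/(-2 + √(12 + 0)) = 1/(-2 + √12) = 1/(-2 + 2*√3) ≈ 0.68301)
-800*L = -800*(¼ + √3/4) = -200 - 200*√3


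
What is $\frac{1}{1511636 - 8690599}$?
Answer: $- \frac{1}{7178963} \approx -1.393 \cdot 10^{-7}$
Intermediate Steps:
$\frac{1}{1511636 - 8690599} = \frac{1}{-7178963} = - \frac{1}{7178963}$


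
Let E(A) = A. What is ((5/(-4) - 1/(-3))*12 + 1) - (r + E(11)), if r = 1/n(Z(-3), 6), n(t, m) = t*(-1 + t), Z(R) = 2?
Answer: -43/2 ≈ -21.500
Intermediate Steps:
r = 1/2 (r = 1/(2*(-1 + 2)) = 1/(2*1) = 1/2 ≈ 0.50000)
((5/(-4) - 1/(-3))*12 + 1) - (r + E(11)) = ((5/(-4) - 1/(-3))*12 + 1) - (1/2 + 11) = ((5*(-1/4) - 1*(-1/3))*12 + 1) - 1*23/2 = ((-5/4 + 1/3)*12 + 1) - 23/2 = (-11/12*12 + 1) - 23/2 = (-11 + 1) - 23/2 = -10 - 23/2 = -43/2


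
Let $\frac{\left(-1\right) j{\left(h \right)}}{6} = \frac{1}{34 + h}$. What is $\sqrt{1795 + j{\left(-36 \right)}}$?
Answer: $\sqrt{1798} \approx 42.403$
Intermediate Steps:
$j{\left(h \right)} = - \frac{6}{34 + h}$
$\sqrt{1795 + j{\left(-36 \right)}} = \sqrt{1795 - \frac{6}{34 - 36}} = \sqrt{1795 - \frac{6}{-2}} = \sqrt{1795 - -3} = \sqrt{1795 + 3} = \sqrt{1798}$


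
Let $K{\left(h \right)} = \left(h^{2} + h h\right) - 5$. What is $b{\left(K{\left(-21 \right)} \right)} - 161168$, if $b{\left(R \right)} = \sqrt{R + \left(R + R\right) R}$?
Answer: $-161168 + 3 \sqrt{171015} \approx -1.5993 \cdot 10^{5}$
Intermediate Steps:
$K{\left(h \right)} = -5 + 2 h^{2}$ ($K{\left(h \right)} = \left(h^{2} + h^{2}\right) - 5 = 2 h^{2} - 5 = -5 + 2 h^{2}$)
$b{\left(R \right)} = \sqrt{R + 2 R^{2}}$ ($b{\left(R \right)} = \sqrt{R + 2 R R} = \sqrt{R + 2 R^{2}}$)
$b{\left(K{\left(-21 \right)} \right)} - 161168 = \sqrt{\left(-5 + 2 \left(-21\right)^{2}\right) \left(1 + 2 \left(-5 + 2 \left(-21\right)^{2}\right)\right)} - 161168 = \sqrt{\left(-5 + 2 \cdot 441\right) \left(1 + 2 \left(-5 + 2 \cdot 441\right)\right)} - 161168 = \sqrt{\left(-5 + 882\right) \left(1 + 2 \left(-5 + 882\right)\right)} - 161168 = \sqrt{877 \left(1 + 2 \cdot 877\right)} - 161168 = \sqrt{877 \left(1 + 1754\right)} - 161168 = \sqrt{877 \cdot 1755} - 161168 = \sqrt{1539135} - 161168 = 3 \sqrt{171015} - 161168 = -161168 + 3 \sqrt{171015}$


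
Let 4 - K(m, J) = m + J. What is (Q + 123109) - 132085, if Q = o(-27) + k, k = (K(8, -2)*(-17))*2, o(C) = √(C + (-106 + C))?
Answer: -8908 + 4*I*√10 ≈ -8908.0 + 12.649*I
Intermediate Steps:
K(m, J) = 4 - J - m (K(m, J) = 4 - (m + J) = 4 - (J + m) = 4 + (-J - m) = 4 - J - m)
o(C) = √(-106 + 2*C)
k = 68 (k = ((4 - 1*(-2) - 1*8)*(-17))*2 = ((4 + 2 - 8)*(-17))*2 = -2*(-17)*2 = 34*2 = 68)
Q = 68 + 4*I*√10 (Q = √(-106 + 2*(-27)) + 68 = √(-106 - 54) + 68 = √(-160) + 68 = 4*I*√10 + 68 = 68 + 4*I*√10 ≈ 68.0 + 12.649*I)
(Q + 123109) - 132085 = ((68 + 4*I*√10) + 123109) - 132085 = (123177 + 4*I*√10) - 132085 = -8908 + 4*I*√10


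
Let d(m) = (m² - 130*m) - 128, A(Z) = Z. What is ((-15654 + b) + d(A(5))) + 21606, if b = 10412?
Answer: 15611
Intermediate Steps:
d(m) = -128 + m² - 130*m
((-15654 + b) + d(A(5))) + 21606 = ((-15654 + 10412) + (-128 + 5² - 130*5)) + 21606 = (-5242 + (-128 + 25 - 650)) + 21606 = (-5242 - 753) + 21606 = -5995 + 21606 = 15611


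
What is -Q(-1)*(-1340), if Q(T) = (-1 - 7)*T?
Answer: 10720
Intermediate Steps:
Q(T) = -8*T
-Q(-1)*(-1340) = -(-8)*(-1)*(-1340) = -1*8*(-1340) = -8*(-1340) = 10720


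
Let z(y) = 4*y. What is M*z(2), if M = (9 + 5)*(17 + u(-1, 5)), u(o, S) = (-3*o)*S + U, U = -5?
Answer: 3024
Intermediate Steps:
u(o, S) = -5 - 3*S*o (u(o, S) = (-3*o)*S - 5 = -3*S*o - 5 = -5 - 3*S*o)
M = 378 (M = (9 + 5)*(17 + (-5 - 3*5*(-1))) = 14*(17 + (-5 + 15)) = 14*(17 + 10) = 14*27 = 378)
M*z(2) = 378*(4*2) = 378*8 = 3024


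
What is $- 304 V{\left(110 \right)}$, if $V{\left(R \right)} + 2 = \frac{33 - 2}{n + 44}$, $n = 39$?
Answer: $\frac{41040}{83} \approx 494.46$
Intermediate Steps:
$V{\left(R \right)} = - \frac{135}{83}$ ($V{\left(R \right)} = -2 + \frac{33 - 2}{39 + 44} = -2 + \frac{31}{83} = - \frac{135}{83}$)
$- 304 V{\left(110 \right)} = \left(-304\right) \left(- \frac{135}{83}\right) = \frac{41040}{83}$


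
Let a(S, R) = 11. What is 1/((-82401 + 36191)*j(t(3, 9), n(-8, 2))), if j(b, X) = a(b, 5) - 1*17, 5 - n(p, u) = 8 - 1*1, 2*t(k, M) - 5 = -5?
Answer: 1/277260 ≈ 3.6067e-6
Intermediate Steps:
t(k, M) = 0 (t(k, M) = 5/2 + (1/2)*(-5) = 5/2 - 5/2 = 0)
n(p, u) = -2 (n(p, u) = 5 - (8 - 1*1) = 5 - (8 - 1) = 5 - 1*7 = 5 - 7 = -2)
j(b, X) = -6 (j(b, X) = 11 - 1*17 = 11 - 17 = -6)
1/((-82401 + 36191)*j(t(3, 9), n(-8, 2))) = 1/((-82401 + 36191)*(-6)) = -1/6/(-46210) = -1/46210*(-1/6) = 1/277260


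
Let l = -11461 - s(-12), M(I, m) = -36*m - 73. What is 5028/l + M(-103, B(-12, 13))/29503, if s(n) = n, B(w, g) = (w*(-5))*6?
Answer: -297555901/337779847 ≈ -0.88092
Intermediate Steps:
B(w, g) = -30*w (B(w, g) = -5*w*6 = -30*w)
M(I, m) = -73 - 36*m
l = -11449 (l = -11461 - 1*(-12) = -11461 + 12 = -11449)
5028/l + M(-103, B(-12, 13))/29503 = 5028/(-11449) + (-73 - (-1080)*(-12))/29503 = 5028*(-1/11449) + (-73 - 36*360)*(1/29503) = -5028/11449 + (-73 - 12960)*(1/29503) = -5028/11449 - 13033*1/29503 = -5028/11449 - 13033/29503 = -297555901/337779847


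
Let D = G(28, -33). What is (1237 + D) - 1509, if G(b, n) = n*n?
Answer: 817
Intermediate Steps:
G(b, n) = n²
D = 1089 (D = (-33)² = 1089)
(1237 + D) - 1509 = (1237 + 1089) - 1509 = 2326 - 1509 = 817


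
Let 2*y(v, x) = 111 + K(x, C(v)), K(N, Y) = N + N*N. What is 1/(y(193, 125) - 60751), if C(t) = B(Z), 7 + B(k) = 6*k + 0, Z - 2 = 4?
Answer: -2/105641 ≈ -1.8932e-5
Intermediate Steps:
Z = 6 (Z = 2 + 4 = 6)
B(k) = -7 + 6*k (B(k) = -7 + (6*k + 0) = -7 + 6*k)
C(t) = 29 (C(t) = -7 + 6*6 = -7 + 36 = 29)
K(N, Y) = N + N²
y(v, x) = 111/2 + x*(1 + x)/2 (y(v, x) = (111 + x*(1 + x))/2 = 111/2 + x*(1 + x)/2)
1/(y(193, 125) - 60751) = 1/((111/2 + (½)*125*(1 + 125)) - 60751) = 1/((111/2 + (½)*125*126) - 60751) = 1/((111/2 + 7875) - 60751) = 1/(15861/2 - 60751) = 1/(-105641/2) = -2/105641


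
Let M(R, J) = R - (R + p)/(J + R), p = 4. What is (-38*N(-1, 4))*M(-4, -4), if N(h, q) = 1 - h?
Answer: 304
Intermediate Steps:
M(R, J) = R - (4 + R)/(J + R) (M(R, J) = R - (R + 4)/(J + R) = R - (4 + R)/(J + R))
(-38*N(-1, 4))*M(-4, -4) = (-38*(1 - 1*(-1)))*((-4 + (-4)**2 - 1*(-4) - 4*(-4))/(-4 - 4)) = (-38*(1 + 1))*((-4 + 16 + 4 + 16)/(-8)) = (-38*2)*(-1/8*32) = -76*(-4) = 304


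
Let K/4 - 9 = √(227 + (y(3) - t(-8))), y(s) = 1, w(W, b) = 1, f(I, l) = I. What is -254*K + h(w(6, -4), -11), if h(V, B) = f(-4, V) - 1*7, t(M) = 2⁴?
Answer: -9155 - 2032*√53 ≈ -23948.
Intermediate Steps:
t(M) = 16
h(V, B) = -11 (h(V, B) = -4 - 1*7 = -4 - 7 = -11)
K = 36 + 8*√53 (K = 36 + 4*√(227 + (1 - 1*16)) = 36 + 4*√(227 + (1 - 16)) = 36 + 4*√(227 - 15) = 36 + 4*√212 = 36 + 4*(2*√53) = 36 + 8*√53 ≈ 94.241)
-254*K + h(w(6, -4), -11) = -254*(36 + 8*√53) - 11 = (-9144 - 2032*√53) - 11 = -9155 - 2032*√53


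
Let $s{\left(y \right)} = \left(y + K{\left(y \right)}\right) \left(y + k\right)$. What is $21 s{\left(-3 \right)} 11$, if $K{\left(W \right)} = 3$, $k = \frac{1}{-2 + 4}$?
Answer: $0$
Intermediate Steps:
$k = \frac{1}{2} \approx 0.5$
$s{\left(y \right)} = \left(\frac{1}{2} + y\right) \left(3 + y\right)$ ($s{\left(y \right)} = \left(y + 3\right) \left(y + \frac{1}{2}\right) = \left(3 + y\right) \left(\frac{1}{2} + y\right) = \left(\frac{1}{2} + y\right) \left(3 + y\right)$)
$21 s{\left(-3 \right)} 11 = 21 \left(\frac{3}{2} + \left(-3\right)^{2} + \frac{7}{2} \left(-3\right)\right) 11 = 21 \left(\frac{3}{2} + 9 - \frac{21}{2}\right) 11 = 21 \cdot 0 \cdot 11 = 0 \cdot 11 = 0$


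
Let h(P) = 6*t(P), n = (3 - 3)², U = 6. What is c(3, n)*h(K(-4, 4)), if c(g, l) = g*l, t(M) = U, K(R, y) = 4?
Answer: 0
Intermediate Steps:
n = 0 (n = 0² = 0)
t(M) = 6
h(P) = 36 (h(P) = 6*6 = 36)
c(3, n)*h(K(-4, 4)) = (3*0)*36 = 0*36 = 0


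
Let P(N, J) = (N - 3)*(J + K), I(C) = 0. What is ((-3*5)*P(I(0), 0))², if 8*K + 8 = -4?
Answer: 18225/4 ≈ 4556.3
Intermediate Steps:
K = -3/2 (K = -1 + (⅛)*(-4) = -1 - ½ = -3/2 ≈ -1.5000)
P(N, J) = (-3 + N)*(-3/2 + J) (P(N, J) = (N - 3)*(J - 3/2) = (-3 + N)*(-3/2 + J))
((-3*5)*P(I(0), 0))² = ((-3*5)*(9/2 - 3*0 - 3/2*0 + 0*0))² = (-15*(9/2 + 0 + 0 + 0))² = (-15*9/2)² = (-135/2)² = 18225/4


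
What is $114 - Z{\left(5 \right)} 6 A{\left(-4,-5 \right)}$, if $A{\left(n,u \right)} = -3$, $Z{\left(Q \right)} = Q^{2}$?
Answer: $564$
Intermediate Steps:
$114 - Z{\left(5 \right)} 6 A{\left(-4,-5 \right)} = 114 - 5^{2} \cdot 6 \left(-3\right) = 114 - 25 \cdot 6 \left(-3\right) = 114 - 150 \left(-3\right) = 114 - -450 = 114 + 450 = 564$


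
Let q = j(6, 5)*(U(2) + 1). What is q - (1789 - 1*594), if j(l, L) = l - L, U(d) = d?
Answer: -1192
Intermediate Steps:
q = 3 (q = (6 - 1*5)*(2 + 1) = (6 - 5)*3 = 1*3 = 3)
q - (1789 - 1*594) = 3 - (1789 - 1*594) = 3 - (1789 - 594) = 3 - 1*1195 = 3 - 1195 = -1192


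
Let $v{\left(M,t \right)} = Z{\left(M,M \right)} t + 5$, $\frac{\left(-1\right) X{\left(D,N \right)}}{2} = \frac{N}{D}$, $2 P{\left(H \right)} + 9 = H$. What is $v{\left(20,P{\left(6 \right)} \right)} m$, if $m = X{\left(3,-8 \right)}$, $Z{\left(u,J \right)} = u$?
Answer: $- \frac{400}{3} \approx -133.33$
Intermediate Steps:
$P{\left(H \right)} = - \frac{9}{2} + \frac{H}{2}$
$X{\left(D,N \right)} = - \frac{2 N}{D}$ ($X{\left(D,N \right)} = - 2 \frac{N}{D} = - \frac{2 N}{D}$)
$v{\left(M,t \right)} = 5 + M t$ ($v{\left(M,t \right)} = M t + 5 = 5 + M t$)
$m = \frac{16}{3}$ ($m = \left(-2\right) \left(-8\right) \frac{1}{3} = \frac{16}{3} \approx 5.3333$)
$v{\left(20,P{\left(6 \right)} \right)} m = \left(5 + 20 \left(- \frac{9}{2} + \frac{1}{2} \cdot 6\right)\right) \frac{16}{3} = \left(5 + 20 \left(- \frac{9}{2} + 3\right)\right) \frac{16}{3} = \left(5 + 20 \left(- \frac{3}{2}\right)\right) \frac{16}{3} = \left(5 - 30\right) \frac{16}{3} = \left(-25\right) \frac{16}{3} = - \frac{400}{3}$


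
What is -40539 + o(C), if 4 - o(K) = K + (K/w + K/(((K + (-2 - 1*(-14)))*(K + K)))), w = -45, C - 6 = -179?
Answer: -584901041/14490 ≈ -40366.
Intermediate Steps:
C = -173 (C = 6 - 179 = -173)
o(K) = 4 - 44*K/45 - 1/(2*(12 + K)) (o(K) = 4 - (K + (K/(-45) + K/(((K + (-2 - 1*(-14)))*(K + K))))) = 4 - (K + (K*(-1/45) + K/(((K + (-2 + 14))*(2*K))))) = 4 - (K + (-K/45 + K/(((K + 12)*(2*K))))) = 4 - (K + (-K/45 + K/(((12 + K)*(2*K))))) = 4 - (K + (-K/45 + K/((2*K*(12 + K))))) = 4 - (K + (-K/45 + K*(1/(2*K*(12 + K))))) = 4 - (K + (-K/45 + 1/(2*(12 + K)))) = 4 - (K + (1/(2*(12 + K)) - K/45)) = 4 - (1/(2*(12 + K)) + 44*K/45) = 4 + (-44*K/45 - 1/(2*(12 + K))) = 4 - 44*K/45 - 1/(2*(12 + K)))
-40539 + o(C) = -40539 + (4275 - 696*(-173) - 88*(-173)**2)/(90*(12 - 173)) = -40539 + (1/90)*(4275 + 120408 - 88*29929)/(-161) = -40539 + (1/90)*(-1/161)*(4275 + 120408 - 2633752) = -40539 + (1/90)*(-1/161)*(-2509069) = -40539 + 2509069/14490 = -584901041/14490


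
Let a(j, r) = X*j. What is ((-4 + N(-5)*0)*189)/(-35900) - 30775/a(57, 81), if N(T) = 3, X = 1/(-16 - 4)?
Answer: 5524123273/511575 ≈ 10798.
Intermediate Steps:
X = -1/20 (X = 1/(-20) = -1/20 ≈ -0.050000)
a(j, r) = -j/20
((-4 + N(-5)*0)*189)/(-35900) - 30775/a(57, 81) = ((-4 + 3*0)*189)/(-35900) - 30775/((-1/20*57)) = ((-4 + 0)*189)*(-1/35900) - 30775/(-57/20) = -4*189*(-1/35900) - 30775*(-20/57) = -756*(-1/35900) + 615500/57 = 189/8975 + 615500/57 = 5524123273/511575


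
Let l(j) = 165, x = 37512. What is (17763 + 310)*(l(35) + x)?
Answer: 680936421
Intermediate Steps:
(17763 + 310)*(l(35) + x) = (17763 + 310)*(165 + 37512) = 18073*37677 = 680936421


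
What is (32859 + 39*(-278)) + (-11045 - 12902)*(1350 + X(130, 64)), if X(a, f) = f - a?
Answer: -30725931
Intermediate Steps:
(32859 + 39*(-278)) + (-11045 - 12902)*(1350 + X(130, 64)) = (32859 + 39*(-278)) + (-11045 - 12902)*(1350 + (64 - 1*130)) = (32859 - 10842) - 23947*(1350 + (64 - 130)) = 22017 - 23947*(1350 - 66) = 22017 - 23947*1284 = 22017 - 30747948 = -30725931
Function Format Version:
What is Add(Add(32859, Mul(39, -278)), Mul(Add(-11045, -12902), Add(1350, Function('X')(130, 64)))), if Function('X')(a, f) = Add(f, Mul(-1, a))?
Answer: -30725931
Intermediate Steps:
Add(Add(32859, Mul(39, -278)), Mul(Add(-11045, -12902), Add(1350, Function('X')(130, 64)))) = Add(Add(32859, Mul(39, -278)), Mul(Add(-11045, -12902), Add(1350, Add(64, Mul(-1, 130))))) = Add(Add(32859, -10842), Mul(-23947, Add(1350, Add(64, -130)))) = Add(22017, Mul(-23947, Add(1350, -66))) = Add(22017, Mul(-23947, 1284)) = Add(22017, -30747948) = -30725931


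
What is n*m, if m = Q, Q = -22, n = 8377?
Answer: -184294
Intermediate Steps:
m = -22
n*m = 8377*(-22) = -184294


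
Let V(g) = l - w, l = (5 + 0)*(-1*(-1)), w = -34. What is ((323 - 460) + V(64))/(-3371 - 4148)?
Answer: 98/7519 ≈ 0.013034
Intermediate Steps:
l = 5 (l = 5*1 = 5)
V(g) = 39 (V(g) = 5 - 1*(-34) = 5 + 34 = 39)
((323 - 460) + V(64))/(-3371 - 4148) = ((323 - 460) + 39)/(-3371 - 4148) = (-137 + 39)/(-7519) = -98*(-1/7519) = 98/7519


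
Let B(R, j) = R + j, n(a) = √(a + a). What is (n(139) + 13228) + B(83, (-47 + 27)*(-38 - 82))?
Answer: 15711 + √278 ≈ 15728.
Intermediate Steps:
n(a) = √2*√a (n(a) = √(2*a) = √2*√a)
(n(139) + 13228) + B(83, (-47 + 27)*(-38 - 82)) = (√2*√139 + 13228) + (83 + (-47 + 27)*(-38 - 82)) = (√278 + 13228) + (83 - 20*(-120)) = (13228 + √278) + (83 + 2400) = (13228 + √278) + 2483 = 15711 + √278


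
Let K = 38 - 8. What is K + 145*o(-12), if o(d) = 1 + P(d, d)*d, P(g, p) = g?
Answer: 21055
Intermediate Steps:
K = 30
o(d) = 1 + d² (o(d) = 1 + d*d = 1 + d²)
K + 145*o(-12) = 30 + 145*(1 + (-12)²) = 30 + 145*(1 + 144) = 30 + 145*145 = 30 + 21025 = 21055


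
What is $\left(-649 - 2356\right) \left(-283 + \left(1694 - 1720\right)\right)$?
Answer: $928545$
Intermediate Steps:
$\left(-649 - 2356\right) \left(-283 + \left(1694 - 1720\right)\right) = - 3005 \left(-283 + \left(1694 - 1720\right)\right) = - 3005 \left(-283 - 26\right) = \left(-3005\right) \left(-309\right) = 928545$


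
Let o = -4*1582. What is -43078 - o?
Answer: -36750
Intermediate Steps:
o = -6328
-43078 - o = -43078 - 1*(-6328) = -43078 + 6328 = -36750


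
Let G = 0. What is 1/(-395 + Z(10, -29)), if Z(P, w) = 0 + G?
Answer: -1/395 ≈ -0.0025316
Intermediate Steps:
Z(P, w) = 0 (Z(P, w) = 0 + 0 = 0)
1/(-395 + Z(10, -29)) = 1/(-395 + 0) = 1/(-395) = -1/395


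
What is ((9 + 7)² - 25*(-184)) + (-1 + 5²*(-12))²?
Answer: 95457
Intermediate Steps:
((9 + 7)² - 25*(-184)) + (-1 + 5²*(-12))² = (16² + 4600) + (-1 + 25*(-12))² = (256 + 4600) + (-1 - 300)² = 4856 + (-301)² = 4856 + 90601 = 95457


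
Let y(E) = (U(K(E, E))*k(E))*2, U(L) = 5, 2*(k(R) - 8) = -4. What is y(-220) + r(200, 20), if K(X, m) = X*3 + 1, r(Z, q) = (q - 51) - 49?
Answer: -20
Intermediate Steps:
k(R) = 6 (k(R) = 8 + (½)*(-4) = 8 - 2 = 6)
r(Z, q) = -100 + q (r(Z, q) = (-51 + q) - 49 = -100 + q)
K(X, m) = 1 + 3*X (K(X, m) = 3*X + 1 = 1 + 3*X)
y(E) = 60 (y(E) = (5*6)*2 = 30*2 = 60)
y(-220) + r(200, 20) = 60 + (-100 + 20) = 60 - 80 = -20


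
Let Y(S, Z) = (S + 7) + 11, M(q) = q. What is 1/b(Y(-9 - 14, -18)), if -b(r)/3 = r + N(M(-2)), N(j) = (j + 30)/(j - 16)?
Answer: 3/59 ≈ 0.050847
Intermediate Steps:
Y(S, Z) = 18 + S (Y(S, Z) = (7 + S) + 11 = 18 + S)
N(j) = (30 + j)/(-16 + j)
b(r) = 14/3 - 3*r (b(r) = -3*(r + (30 - 2)/(-16 - 2)) = -3*(r + 28/(-18)) = -3*(r - 1/18*28) = -3*(r - 14/9) = -3*(-14/9 + r) = 14/3 - 3*r)
1/b(Y(-9 - 14, -18)) = 1/(14/3 - 3*(18 + (-9 - 14))) = 1/(14/3 - 3*(18 - 23)) = 1/(14/3 - 3*(-5)) = 1/(14/3 + 15) = 1/(59/3) = 3/59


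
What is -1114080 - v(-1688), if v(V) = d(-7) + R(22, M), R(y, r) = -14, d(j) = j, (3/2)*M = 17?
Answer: -1114059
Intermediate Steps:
M = 34/3 (M = (2/3)*17 = 34/3 ≈ 11.333)
v(V) = -21 (v(V) = -7 - 14 = -21)
-1114080 - v(-1688) = -1114080 - 1*(-21) = -1114080 + 21 = -1114059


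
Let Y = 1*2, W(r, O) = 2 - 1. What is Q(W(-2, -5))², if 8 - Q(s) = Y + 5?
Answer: 1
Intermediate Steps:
W(r, O) = 1
Y = 2
Q(s) = 1 (Q(s) = 8 - (2 + 5) = 8 - 1*7 = 8 - 7 = 1)
Q(W(-2, -5))² = 1² = 1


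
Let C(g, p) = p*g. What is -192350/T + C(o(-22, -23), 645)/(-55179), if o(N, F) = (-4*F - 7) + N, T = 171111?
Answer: -1951864015/1049081541 ≈ -1.8605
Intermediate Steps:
o(N, F) = -7 + N - 4*F (o(N, F) = (-7 - 4*F) + N = -7 + N - 4*F)
C(g, p) = g*p
-192350/T + C(o(-22, -23), 645)/(-55179) = -192350/171111 + ((-7 - 22 - 4*(-23))*645)/(-55179) = -192350*1/171111 + ((-7 - 22 + 92)*645)*(-1/55179) = -192350/171111 + (63*645)*(-1/55179) = -192350/171111 + 40635*(-1/55179) = -192350/171111 - 4515/6131 = -1951864015/1049081541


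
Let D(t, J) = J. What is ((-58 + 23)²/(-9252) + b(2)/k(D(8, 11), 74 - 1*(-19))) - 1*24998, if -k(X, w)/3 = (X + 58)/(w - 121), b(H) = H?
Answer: -5319445015/212796 ≈ -24998.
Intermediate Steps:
k(X, w) = -3*(58 + X)/(-121 + w) (k(X, w) = -3*(X + 58)/(w - 121) = -3*(58 + X)/(-121 + w))
((-58 + 23)²/(-9252) + b(2)/k(D(8, 11), 74 - 1*(-19))) - 1*24998 = ((-58 + 23)²/(-9252) + 2/((3*(-58 - 1*11)/(-121 + (74 - 1*(-19)))))) - 1*24998 = ((-35)²*(-1/9252) + 2/((3*(-58 - 11)/(-121 + (74 + 19))))) - 24998 = (1225*(-1/9252) + 2/((3*(-69)/(-121 + 93)))) - 24998 = (-1225/9252 + 2/((3*(-69)/(-28)))) - 24998 = (-1225/9252 + 2/((3*(-1/28)*(-69)))) - 24998 = (-1225/9252 + 2/(207/28)) - 24998 = (-1225/9252 + 2*(28/207)) - 24998 = (-1225/9252 + 56/207) - 24998 = 29393/212796 - 24998 = -5319445015/212796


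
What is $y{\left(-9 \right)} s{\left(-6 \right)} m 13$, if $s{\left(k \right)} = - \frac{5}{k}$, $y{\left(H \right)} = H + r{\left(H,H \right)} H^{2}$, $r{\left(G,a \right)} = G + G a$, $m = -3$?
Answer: $- \frac{378495}{2} \approx -1.8925 \cdot 10^{5}$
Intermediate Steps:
$y{\left(H \right)} = H + H^{3} \left(1 + H\right)$ ($y{\left(H \right)} = H + H \left(1 + H\right) H^{2} = H + H^{3} \left(1 + H\right)$)
$y{\left(-9 \right)} s{\left(-6 \right)} m 13 = \left(-9 + \left(-9\right)^{3} + \left(-9\right)^{4}\right) \left(- \frac{5}{-6}\right) \left(\left(-3\right) 13\right) = \left(-9 - 729 + 6561\right) \left(\left(-5\right) \left(- \frac{1}{6}\right)\right) \left(-39\right) = 5823 \cdot \frac{5}{6} \left(-39\right) = \frac{9705}{2} \left(-39\right) = - \frac{378495}{2}$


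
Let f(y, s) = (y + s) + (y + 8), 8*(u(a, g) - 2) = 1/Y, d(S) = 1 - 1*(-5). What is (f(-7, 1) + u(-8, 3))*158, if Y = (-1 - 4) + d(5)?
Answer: -1817/4 ≈ -454.25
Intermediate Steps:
d(S) = 6 (d(S) = 1 + 5 = 6)
Y = 1 (Y = (-1 - 4) + 6 = -5 + 6 = 1)
u(a, g) = 17/8 (u(a, g) = 2 + (1/8)/1 = 2 + (1/8)*1 = 2 + 1/8 = 17/8)
f(y, s) = 8 + s + 2*y (f(y, s) = (s + y) + (8 + y) = 8 + s + 2*y)
(f(-7, 1) + u(-8, 3))*158 = ((8 + 1 + 2*(-7)) + 17/8)*158 = ((8 + 1 - 14) + 17/8)*158 = (-5 + 17/8)*158 = -23/8*158 = -1817/4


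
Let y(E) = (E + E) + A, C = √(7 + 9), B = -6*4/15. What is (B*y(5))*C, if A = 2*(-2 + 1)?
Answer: -256/5 ≈ -51.200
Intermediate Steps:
B = -8/5 (B = -24*1/15 = -8/5 ≈ -1.6000)
A = -2 (A = 2*(-1) = -2)
C = 4 (C = √16 = 4)
y(E) = -2 + 2*E (y(E) = (E + E) - 2 = 2*E - 2 = -2 + 2*E)
(B*y(5))*C = -8*(-2 + 2*5)/5*4 = -8*(-2 + 10)/5*4 = -8/5*8*4 = -64/5*4 = -256/5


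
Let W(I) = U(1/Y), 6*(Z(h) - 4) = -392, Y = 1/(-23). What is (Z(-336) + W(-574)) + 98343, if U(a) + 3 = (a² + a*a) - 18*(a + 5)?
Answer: 298982/3 ≈ 99661.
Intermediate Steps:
Y = -1/23 ≈ -0.043478
Z(h) = -184/3 (Z(h) = 4 + (⅙)*(-392) = 4 - 196/3 = -184/3)
U(a) = -93 - 18*a + 2*a² (U(a) = -3 + ((a² + a*a) - 18*(a + 5)) = -3 + ((a² + a²) - 18*(5 + a)) = -3 + (2*a² + (-90 - 18*a)) = -3 + (-90 - 18*a + 2*a²) = -93 - 18*a + 2*a²)
W(I) = 1379 (W(I) = -93 - 18/(-1/23) + 2*(1/(-1/23))² = -93 - 18*(-23) + 2*(-23)² = -93 + 414 + 2*529 = -93 + 414 + 1058 = 1379)
(Z(-336) + W(-574)) + 98343 = (-184/3 + 1379) + 98343 = 3953/3 + 98343 = 298982/3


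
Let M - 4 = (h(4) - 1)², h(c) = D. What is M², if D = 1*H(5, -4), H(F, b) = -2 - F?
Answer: 4624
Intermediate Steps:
D = -7 (D = 1*(-2 - 1*5) = 1*(-2 - 5) = 1*(-7) = -7)
h(c) = -7
M = 68 (M = 4 + (-7 - 1)² = 4 + (-8)² = 4 + 64 = 68)
M² = 68² = 4624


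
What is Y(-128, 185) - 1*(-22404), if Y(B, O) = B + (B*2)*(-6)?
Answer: 23812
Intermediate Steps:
Y(B, O) = -11*B (Y(B, O) = B + (2*B)*(-6) = B - 12*B = -11*B)
Y(-128, 185) - 1*(-22404) = -11*(-128) - 1*(-22404) = 1408 + 22404 = 23812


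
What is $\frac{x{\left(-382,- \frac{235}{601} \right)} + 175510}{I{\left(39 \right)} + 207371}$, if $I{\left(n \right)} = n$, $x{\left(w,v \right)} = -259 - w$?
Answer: $\frac{175633}{207410} \approx 0.84679$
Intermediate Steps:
$\frac{x{\left(-382,- \frac{235}{601} \right)} + 175510}{I{\left(39 \right)} + 207371} = \frac{\left(-259 - -382\right) + 175510}{39 + 207371} = \frac{\left(-259 + 382\right) + 175510}{207410} = \left(123 + 175510\right) \frac{1}{207410} = 175633 \cdot \frac{1}{207410} = \frac{175633}{207410}$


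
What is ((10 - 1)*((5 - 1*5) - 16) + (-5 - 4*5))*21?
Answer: -3549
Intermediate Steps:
((10 - 1)*((5 - 1*5) - 16) + (-5 - 4*5))*21 = (9*((5 - 5) - 16) + (-5 - 20))*21 = (9*(0 - 16) - 25)*21 = (9*(-16) - 25)*21 = (-144 - 25)*21 = -169*21 = -3549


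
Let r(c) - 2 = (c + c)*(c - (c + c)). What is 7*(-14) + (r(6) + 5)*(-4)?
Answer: 162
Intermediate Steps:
r(c) = 2 - 2*c² (r(c) = 2 + (c + c)*(c - (c + c)) = 2 + (2*c)*(c - 2*c) = 2 + (2*c)*(-c) = 2 - 2*c²)
7*(-14) + (r(6) + 5)*(-4) = 7*(-14) + ((2 - 2*6²) + 5)*(-4) = -98 + ((2 - 2*36) + 5)*(-4) = -98 + ((2 - 72) + 5)*(-4) = -98 + (-70 + 5)*(-4) = -98 - 65*(-4) = -98 + 260 = 162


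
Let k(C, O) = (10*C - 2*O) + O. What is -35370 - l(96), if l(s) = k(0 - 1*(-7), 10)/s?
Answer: -282965/8 ≈ -35371.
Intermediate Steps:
k(C, O) = -O + 10*C (k(C, O) = (-2*O + 10*C) + O = -O + 10*C)
l(s) = 60/s (l(s) = (-1*10 + 10*(0 - 1*(-7)))/s = (-10 + 10*(0 + 7))/s = (-10 + 10*7)/s = (-10 + 70)/s = 60/s)
-35370 - l(96) = -35370 - 60/96 = -35370 - 1*5/8 = -35370 - 5/8 = -282965/8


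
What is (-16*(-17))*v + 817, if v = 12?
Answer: 4081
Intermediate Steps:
(-16*(-17))*v + 817 = -16*(-17)*12 + 817 = 272*12 + 817 = 3264 + 817 = 4081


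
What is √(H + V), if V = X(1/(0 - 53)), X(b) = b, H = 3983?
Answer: √11188194/53 ≈ 63.111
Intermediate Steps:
V = -1/53 (V = 1/(0 - 53) = 1/(-53) = -1/53 ≈ -0.018868)
√(H + V) = √(3983 - 1/53) = √(211098/53) = √11188194/53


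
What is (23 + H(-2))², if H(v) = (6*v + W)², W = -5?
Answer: 97344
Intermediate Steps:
H(v) = (-5 + 6*v)² (H(v) = (6*v - 5)² = (-5 + 6*v)²)
(23 + H(-2))² = (23 + (-5 + 6*(-2))²)² = (23 + (-5 - 12)²)² = (23 + (-17)²)² = (23 + 289)² = 312² = 97344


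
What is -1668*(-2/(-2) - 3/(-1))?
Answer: -6672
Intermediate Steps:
-1668*(-2/(-2) - 3/(-1)) = -1668*(-2*(-½) - 3*(-1)) = -1668*(1 + 3) = -1668*4 = -6672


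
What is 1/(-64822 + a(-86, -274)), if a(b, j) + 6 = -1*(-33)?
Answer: -1/64795 ≈ -1.5433e-5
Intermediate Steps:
a(b, j) = 27 (a(b, j) = -6 - 1*(-33) = -6 + 33 = 27)
1/(-64822 + a(-86, -274)) = 1/(-64822 + 27) = 1/(-64795) = -1/64795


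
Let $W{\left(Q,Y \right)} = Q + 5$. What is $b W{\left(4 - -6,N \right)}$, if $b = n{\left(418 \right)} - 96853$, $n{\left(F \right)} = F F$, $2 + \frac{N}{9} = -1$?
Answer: $1168065$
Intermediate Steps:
$N = -27$ ($N = -18 + 9 \left(-1\right) = -18 - 9 = -27$)
$n{\left(F \right)} = F^{2}$
$W{\left(Q,Y \right)} = 5 + Q$
$b = 77871$ ($b = 418^{2} - 96853 = 174724 - 96853 = 77871$)
$b W{\left(4 - -6,N \right)} = 77871 \left(5 + \left(4 - -6\right)\right) = 77871 \left(5 + \left(4 + 6\right)\right) = 77871 \left(5 + 10\right) = 77871 \cdot 15 = 1168065$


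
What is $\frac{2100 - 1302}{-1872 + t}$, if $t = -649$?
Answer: $- \frac{798}{2521} \approx -0.31654$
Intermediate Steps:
$\frac{2100 - 1302}{-1872 + t} = \frac{2100 - 1302}{-1872 - 649} = \frac{798}{-2521} = 798 \left(- \frac{1}{2521}\right) = - \frac{798}{2521}$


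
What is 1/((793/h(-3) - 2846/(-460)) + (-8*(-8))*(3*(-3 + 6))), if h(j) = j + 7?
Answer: 460/359001 ≈ 0.0012813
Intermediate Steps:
h(j) = 7 + j
1/((793/h(-3) - 2846/(-460)) + (-8*(-8))*(3*(-3 + 6))) = 1/((793/(7 - 3) - 2846/(-460)) + (-8*(-8))*(3*(-3 + 6))) = 1/((793/4 - 2846*(-1/460)) + 64*(3*3)) = 1/((793*(1/4) + 1423/230) + 64*9) = 1/((793/4 + 1423/230) + 576) = 1/(94041/460 + 576) = 1/(359001/460) = 460/359001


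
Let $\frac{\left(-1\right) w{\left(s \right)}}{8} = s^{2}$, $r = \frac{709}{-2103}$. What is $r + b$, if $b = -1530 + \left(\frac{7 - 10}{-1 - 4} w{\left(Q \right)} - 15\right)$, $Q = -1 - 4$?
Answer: $- \frac{3502204}{2103} \approx -1665.3$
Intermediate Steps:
$Q = -5$
$r = - \frac{709}{2103}$ ($r = 709 \left(- \frac{1}{2103}\right) = - \frac{709}{2103} \approx -0.33714$)
$w{\left(s \right)} = - 8 s^{2}$
$b = -1665$ ($b = -1530 + \left(\frac{7 - 10}{-1 - 4} \left(- 8 \left(-5\right)^{2}\right) - 15\right) = -1530 + \left(- \frac{3}{-5} \left(\left(-8\right) 25\right) - 15\right) = -1530 + \left(\left(-3\right) \left(- \frac{1}{5}\right) \left(-200\right) - 15\right) = -1530 + \left(\frac{3}{5} \left(-200\right) - 15\right) = -1530 - 135 = -1665$)
$r + b = - \frac{709}{2103} - 1665 = - \frac{3502204}{2103}$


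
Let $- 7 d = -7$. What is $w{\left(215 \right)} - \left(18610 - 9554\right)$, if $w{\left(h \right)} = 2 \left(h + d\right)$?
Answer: $-8624$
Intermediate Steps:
$d = 1$ ($d = \left(- \frac{1}{7}\right) \left(-7\right) = 1$)
$w{\left(h \right)} = 2 + 2 h$ ($w{\left(h \right)} = 2 \left(h + 1\right) = 2 \left(1 + h\right) = 2 + 2 h$)
$w{\left(215 \right)} - \left(18610 - 9554\right) = \left(2 + 2 \cdot 215\right) - \left(18610 - 9554\right) = \left(2 + 430\right) - \left(18610 - 9554\right) = 432 - 9056 = -8624$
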